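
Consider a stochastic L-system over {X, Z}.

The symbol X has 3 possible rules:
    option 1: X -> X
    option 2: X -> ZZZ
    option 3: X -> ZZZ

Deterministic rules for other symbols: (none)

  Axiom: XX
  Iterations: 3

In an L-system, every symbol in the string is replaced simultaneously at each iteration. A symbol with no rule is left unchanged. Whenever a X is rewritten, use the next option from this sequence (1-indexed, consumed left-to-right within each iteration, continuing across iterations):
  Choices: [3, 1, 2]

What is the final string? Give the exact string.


Step 0: XX
Step 1: ZZZX  (used choices [3, 1])
Step 2: ZZZZZZ  (used choices [2])
Step 3: ZZZZZZ  (used choices [])

Answer: ZZZZZZ


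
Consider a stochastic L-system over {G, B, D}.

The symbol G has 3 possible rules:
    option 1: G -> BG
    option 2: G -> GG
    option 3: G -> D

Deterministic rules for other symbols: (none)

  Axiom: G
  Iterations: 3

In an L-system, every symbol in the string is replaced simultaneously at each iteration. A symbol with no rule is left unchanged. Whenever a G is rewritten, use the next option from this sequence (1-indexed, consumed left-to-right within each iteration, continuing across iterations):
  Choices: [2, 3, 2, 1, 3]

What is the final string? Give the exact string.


Answer: DBGD

Derivation:
Step 0: G
Step 1: GG  (used choices [2])
Step 2: DGG  (used choices [3, 2])
Step 3: DBGD  (used choices [1, 3])


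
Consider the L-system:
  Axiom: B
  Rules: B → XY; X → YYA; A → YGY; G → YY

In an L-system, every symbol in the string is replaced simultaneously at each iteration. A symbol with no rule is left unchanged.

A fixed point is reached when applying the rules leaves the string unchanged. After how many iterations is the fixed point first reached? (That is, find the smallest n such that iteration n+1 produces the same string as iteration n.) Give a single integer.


Step 0: B
Step 1: XY
Step 2: YYAY
Step 3: YYYGYY
Step 4: YYYYYYY
Step 5: YYYYYYY  (unchanged — fixed point at step 4)

Answer: 4


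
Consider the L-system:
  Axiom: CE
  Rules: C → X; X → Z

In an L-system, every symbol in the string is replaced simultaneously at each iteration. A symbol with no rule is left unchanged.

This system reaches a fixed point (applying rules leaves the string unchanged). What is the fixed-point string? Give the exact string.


Answer: ZE

Derivation:
Step 0: CE
Step 1: XE
Step 2: ZE
Step 3: ZE  (unchanged — fixed point at step 2)


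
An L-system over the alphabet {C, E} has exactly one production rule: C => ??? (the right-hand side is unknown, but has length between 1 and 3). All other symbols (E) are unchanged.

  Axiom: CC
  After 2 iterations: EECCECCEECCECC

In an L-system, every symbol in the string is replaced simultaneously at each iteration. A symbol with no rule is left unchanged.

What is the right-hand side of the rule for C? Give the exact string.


Trying C => ECC:
  Step 0: CC
  Step 1: ECCECC
  Step 2: EECCECCEECCECC
Matches the given result.

Answer: ECC


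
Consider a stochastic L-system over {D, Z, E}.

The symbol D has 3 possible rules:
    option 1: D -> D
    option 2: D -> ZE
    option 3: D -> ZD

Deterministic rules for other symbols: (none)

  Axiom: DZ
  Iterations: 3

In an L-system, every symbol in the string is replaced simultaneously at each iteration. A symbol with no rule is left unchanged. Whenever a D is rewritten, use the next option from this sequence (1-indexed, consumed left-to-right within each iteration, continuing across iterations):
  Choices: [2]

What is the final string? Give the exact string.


Answer: ZEZ

Derivation:
Step 0: DZ
Step 1: ZEZ  (used choices [2])
Step 2: ZEZ  (used choices [])
Step 3: ZEZ  (used choices [])


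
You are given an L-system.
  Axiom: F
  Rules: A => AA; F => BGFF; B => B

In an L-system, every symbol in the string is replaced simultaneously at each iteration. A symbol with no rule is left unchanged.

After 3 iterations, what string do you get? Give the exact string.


Step 0: F
Step 1: BGFF
Step 2: BGBGFFBGFF
Step 3: BGBGBGFFBGFFBGBGFFBGFF

Answer: BGBGBGFFBGFFBGBGFFBGFF


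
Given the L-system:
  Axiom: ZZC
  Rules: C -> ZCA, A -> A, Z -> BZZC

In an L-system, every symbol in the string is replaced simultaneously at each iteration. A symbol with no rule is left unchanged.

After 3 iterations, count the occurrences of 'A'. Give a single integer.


Answer: 12

Derivation:
Step 0: ZZC  (0 'A')
Step 1: BZZCBZZCZCA  (1 'A')
Step 2: BBZZCBZZCZCABBZZCBZZCZCABZZCZCAA  (4 'A')
Step 3: BBBZZCBZZCZCABBZZCBZZCZCABZZCZCAABBBZZCBZZCZCABBZZCBZZCZCABZZCZCAABBZZCBZZCZCABZZCZCAAA  (12 'A')


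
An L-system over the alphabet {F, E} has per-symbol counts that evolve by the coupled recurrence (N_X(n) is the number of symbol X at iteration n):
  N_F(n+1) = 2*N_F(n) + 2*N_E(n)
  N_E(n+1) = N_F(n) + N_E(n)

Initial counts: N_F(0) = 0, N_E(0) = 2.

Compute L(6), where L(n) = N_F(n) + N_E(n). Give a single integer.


Step 0: N_F=0, N_E=2, L=2
Step 1: N_F=4, N_E=2, L=6
Step 2: N_F=12, N_E=6, L=18
Step 3: N_F=36, N_E=18, L=54
Step 4: N_F=108, N_E=54, L=162
Step 5: N_F=324, N_E=162, L=486
Step 6: N_F=972, N_E=486, L=1458

Answer: 1458


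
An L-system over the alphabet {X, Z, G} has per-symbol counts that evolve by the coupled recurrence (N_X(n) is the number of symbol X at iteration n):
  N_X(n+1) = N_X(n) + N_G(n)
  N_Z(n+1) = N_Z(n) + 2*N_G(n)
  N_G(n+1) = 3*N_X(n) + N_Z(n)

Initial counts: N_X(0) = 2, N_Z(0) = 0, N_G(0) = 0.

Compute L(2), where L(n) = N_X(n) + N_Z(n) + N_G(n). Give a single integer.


Step 0: N_X=2, N_Z=0, N_G=0, L=2
Step 1: N_X=2, N_Z=0, N_G=6, L=8
Step 2: N_X=8, N_Z=12, N_G=6, L=26

Answer: 26


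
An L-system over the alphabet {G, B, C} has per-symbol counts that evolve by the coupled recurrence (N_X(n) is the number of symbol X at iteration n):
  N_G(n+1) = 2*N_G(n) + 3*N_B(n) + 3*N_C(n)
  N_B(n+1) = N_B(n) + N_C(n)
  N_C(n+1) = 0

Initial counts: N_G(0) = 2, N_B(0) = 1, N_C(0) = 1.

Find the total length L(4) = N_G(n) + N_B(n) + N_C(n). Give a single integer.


Step 0: N_G=2, N_B=1, N_C=1, L=4
Step 1: N_G=10, N_B=2, N_C=0, L=12
Step 2: N_G=26, N_B=2, N_C=0, L=28
Step 3: N_G=58, N_B=2, N_C=0, L=60
Step 4: N_G=122, N_B=2, N_C=0, L=124

Answer: 124


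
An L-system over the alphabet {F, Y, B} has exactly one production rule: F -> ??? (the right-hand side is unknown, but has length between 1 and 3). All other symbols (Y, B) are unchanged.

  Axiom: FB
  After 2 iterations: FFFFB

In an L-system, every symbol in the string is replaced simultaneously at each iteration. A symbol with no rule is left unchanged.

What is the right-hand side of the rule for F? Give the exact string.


Trying F -> FF:
  Step 0: FB
  Step 1: FFB
  Step 2: FFFFB
Matches the given result.

Answer: FF


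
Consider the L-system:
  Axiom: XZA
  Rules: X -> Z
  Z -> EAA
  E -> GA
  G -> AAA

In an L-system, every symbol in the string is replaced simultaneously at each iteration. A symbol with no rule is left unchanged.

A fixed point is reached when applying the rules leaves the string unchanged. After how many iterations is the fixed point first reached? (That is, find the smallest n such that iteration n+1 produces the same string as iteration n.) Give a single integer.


Answer: 4

Derivation:
Step 0: XZA
Step 1: ZEAAA
Step 2: EAAGAAAA
Step 3: GAAAAAAAAAA
Step 4: AAAAAAAAAAAAA
Step 5: AAAAAAAAAAAAA  (unchanged — fixed point at step 4)


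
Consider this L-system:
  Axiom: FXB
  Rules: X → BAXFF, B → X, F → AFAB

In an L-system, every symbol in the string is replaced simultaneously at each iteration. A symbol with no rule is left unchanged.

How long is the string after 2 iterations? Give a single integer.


Step 0: length = 3
Step 1: length = 10
Step 2: length = 27

Answer: 27


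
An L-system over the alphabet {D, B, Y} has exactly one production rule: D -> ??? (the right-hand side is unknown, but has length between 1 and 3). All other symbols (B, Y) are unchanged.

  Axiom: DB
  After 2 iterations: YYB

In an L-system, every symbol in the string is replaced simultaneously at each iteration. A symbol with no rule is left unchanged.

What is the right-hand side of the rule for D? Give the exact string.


Trying D -> YY:
  Step 0: DB
  Step 1: YYB
  Step 2: YYB
Matches the given result.

Answer: YY


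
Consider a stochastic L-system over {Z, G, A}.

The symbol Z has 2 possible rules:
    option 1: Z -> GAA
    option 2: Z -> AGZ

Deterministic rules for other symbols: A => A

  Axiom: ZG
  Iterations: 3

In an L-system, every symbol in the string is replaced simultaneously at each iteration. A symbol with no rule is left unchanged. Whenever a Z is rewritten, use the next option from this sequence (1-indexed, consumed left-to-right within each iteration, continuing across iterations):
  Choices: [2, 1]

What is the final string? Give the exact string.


Step 0: ZG
Step 1: AGZG  (used choices [2])
Step 2: AGGAAG  (used choices [1])
Step 3: AGGAAG  (used choices [])

Answer: AGGAAG


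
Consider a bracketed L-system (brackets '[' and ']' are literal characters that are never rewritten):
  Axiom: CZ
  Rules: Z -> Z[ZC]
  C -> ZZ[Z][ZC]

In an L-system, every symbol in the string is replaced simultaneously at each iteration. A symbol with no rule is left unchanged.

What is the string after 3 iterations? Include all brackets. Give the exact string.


Step 0: CZ
Step 1: ZZ[Z][ZC]Z[ZC]
Step 2: Z[ZC]Z[ZC][Z[ZC]][Z[ZC]ZZ[Z][ZC]]Z[ZC][Z[ZC]ZZ[Z][ZC]]
Step 3: Z[ZC][Z[ZC]ZZ[Z][ZC]]Z[ZC][Z[ZC]ZZ[Z][ZC]][Z[ZC][Z[ZC]ZZ[Z][ZC]]][Z[ZC][Z[ZC]ZZ[Z][ZC]]Z[ZC]Z[ZC][Z[ZC]][Z[ZC]ZZ[Z][ZC]]]Z[ZC][Z[ZC]ZZ[Z][ZC]][Z[ZC][Z[ZC]ZZ[Z][ZC]]Z[ZC]Z[ZC][Z[ZC]][Z[ZC]ZZ[Z][ZC]]]

Answer: Z[ZC][Z[ZC]ZZ[Z][ZC]]Z[ZC][Z[ZC]ZZ[Z][ZC]][Z[ZC][Z[ZC]ZZ[Z][ZC]]][Z[ZC][Z[ZC]ZZ[Z][ZC]]Z[ZC]Z[ZC][Z[ZC]][Z[ZC]ZZ[Z][ZC]]]Z[ZC][Z[ZC]ZZ[Z][ZC]][Z[ZC][Z[ZC]ZZ[Z][ZC]]Z[ZC]Z[ZC][Z[ZC]][Z[ZC]ZZ[Z][ZC]]]


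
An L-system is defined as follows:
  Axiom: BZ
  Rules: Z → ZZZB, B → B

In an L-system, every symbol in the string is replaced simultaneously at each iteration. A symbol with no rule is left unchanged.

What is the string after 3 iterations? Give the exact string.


Answer: BZZZBZZZBZZZBBZZZBZZZBZZZBBZZZBZZZBZZZBBB

Derivation:
Step 0: BZ
Step 1: BZZZB
Step 2: BZZZBZZZBZZZBB
Step 3: BZZZBZZZBZZZBBZZZBZZZBZZZBBZZZBZZZBZZZBBB


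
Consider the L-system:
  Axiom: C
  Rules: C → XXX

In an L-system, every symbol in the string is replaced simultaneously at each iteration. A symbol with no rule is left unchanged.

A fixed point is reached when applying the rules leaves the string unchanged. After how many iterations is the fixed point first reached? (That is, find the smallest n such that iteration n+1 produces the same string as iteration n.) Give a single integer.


Step 0: C
Step 1: XXX
Step 2: XXX  (unchanged — fixed point at step 1)

Answer: 1


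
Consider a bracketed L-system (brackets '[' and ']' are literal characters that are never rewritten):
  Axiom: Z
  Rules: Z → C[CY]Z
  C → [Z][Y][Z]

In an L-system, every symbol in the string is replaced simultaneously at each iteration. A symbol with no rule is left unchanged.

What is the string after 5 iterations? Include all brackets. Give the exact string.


Step 0: Z
Step 1: C[CY]Z
Step 2: [Z][Y][Z][[Z][Y][Z]Y]C[CY]Z
Step 3: [C[CY]Z][Y][C[CY]Z][[C[CY]Z][Y][C[CY]Z]Y][Z][Y][Z][[Z][Y][Z]Y]C[CY]Z
Step 4: [[Z][Y][Z][[Z][Y][Z]Y]C[CY]Z][Y][[Z][Y][Z][[Z][Y][Z]Y]C[CY]Z][[[Z][Y][Z][[Z][Y][Z]Y]C[CY]Z][Y][[Z][Y][Z][[Z][Y][Z]Y]C[CY]Z]Y][C[CY]Z][Y][C[CY]Z][[C[CY]Z][Y][C[CY]Z]Y][Z][Y][Z][[Z][Y][Z]Y]C[CY]Z
Step 5: [[C[CY]Z][Y][C[CY]Z][[C[CY]Z][Y][C[CY]Z]Y][Z][Y][Z][[Z][Y][Z]Y]C[CY]Z][Y][[C[CY]Z][Y][C[CY]Z][[C[CY]Z][Y][C[CY]Z]Y][Z][Y][Z][[Z][Y][Z]Y]C[CY]Z][[[C[CY]Z][Y][C[CY]Z][[C[CY]Z][Y][C[CY]Z]Y][Z][Y][Z][[Z][Y][Z]Y]C[CY]Z][Y][[C[CY]Z][Y][C[CY]Z][[C[CY]Z][Y][C[CY]Z]Y][Z][Y][Z][[Z][Y][Z]Y]C[CY]Z]Y][[Z][Y][Z][[Z][Y][Z]Y]C[CY]Z][Y][[Z][Y][Z][[Z][Y][Z]Y]C[CY]Z][[[Z][Y][Z][[Z][Y][Z]Y]C[CY]Z][Y][[Z][Y][Z][[Z][Y][Z]Y]C[CY]Z]Y][C[CY]Z][Y][C[CY]Z][[C[CY]Z][Y][C[CY]Z]Y][Z][Y][Z][[Z][Y][Z]Y]C[CY]Z

Answer: [[C[CY]Z][Y][C[CY]Z][[C[CY]Z][Y][C[CY]Z]Y][Z][Y][Z][[Z][Y][Z]Y]C[CY]Z][Y][[C[CY]Z][Y][C[CY]Z][[C[CY]Z][Y][C[CY]Z]Y][Z][Y][Z][[Z][Y][Z]Y]C[CY]Z][[[C[CY]Z][Y][C[CY]Z][[C[CY]Z][Y][C[CY]Z]Y][Z][Y][Z][[Z][Y][Z]Y]C[CY]Z][Y][[C[CY]Z][Y][C[CY]Z][[C[CY]Z][Y][C[CY]Z]Y][Z][Y][Z][[Z][Y][Z]Y]C[CY]Z]Y][[Z][Y][Z][[Z][Y][Z]Y]C[CY]Z][Y][[Z][Y][Z][[Z][Y][Z]Y]C[CY]Z][[[Z][Y][Z][[Z][Y][Z]Y]C[CY]Z][Y][[Z][Y][Z][[Z][Y][Z]Y]C[CY]Z]Y][C[CY]Z][Y][C[CY]Z][[C[CY]Z][Y][C[CY]Z]Y][Z][Y][Z][[Z][Y][Z]Y]C[CY]Z


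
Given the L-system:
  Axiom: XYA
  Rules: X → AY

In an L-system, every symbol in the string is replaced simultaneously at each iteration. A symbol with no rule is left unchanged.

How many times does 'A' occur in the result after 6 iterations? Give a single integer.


Step 0: XYA  (1 'A')
Step 1: AYYA  (2 'A')
Step 2: AYYA  (2 'A')
Step 3: AYYA  (2 'A')
Step 4: AYYA  (2 'A')
Step 5: AYYA  (2 'A')
Step 6: AYYA  (2 'A')

Answer: 2


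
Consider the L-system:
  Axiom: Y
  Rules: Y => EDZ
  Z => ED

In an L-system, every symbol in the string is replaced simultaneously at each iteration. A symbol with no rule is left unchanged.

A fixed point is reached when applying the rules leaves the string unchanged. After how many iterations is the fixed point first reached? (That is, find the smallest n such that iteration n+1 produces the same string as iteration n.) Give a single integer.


Answer: 2

Derivation:
Step 0: Y
Step 1: EDZ
Step 2: EDED
Step 3: EDED  (unchanged — fixed point at step 2)


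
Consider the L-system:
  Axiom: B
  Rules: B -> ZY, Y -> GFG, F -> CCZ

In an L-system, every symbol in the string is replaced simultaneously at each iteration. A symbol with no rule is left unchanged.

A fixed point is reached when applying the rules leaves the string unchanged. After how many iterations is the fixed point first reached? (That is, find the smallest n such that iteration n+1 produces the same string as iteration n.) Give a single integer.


Step 0: B
Step 1: ZY
Step 2: ZGFG
Step 3: ZGCCZG
Step 4: ZGCCZG  (unchanged — fixed point at step 3)

Answer: 3


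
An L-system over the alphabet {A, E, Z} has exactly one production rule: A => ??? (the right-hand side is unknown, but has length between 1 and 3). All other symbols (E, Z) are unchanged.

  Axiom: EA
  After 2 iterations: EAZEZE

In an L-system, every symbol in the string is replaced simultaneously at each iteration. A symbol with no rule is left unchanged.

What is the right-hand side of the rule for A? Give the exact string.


Trying A => AZE:
  Step 0: EA
  Step 1: EAZE
  Step 2: EAZEZE
Matches the given result.

Answer: AZE


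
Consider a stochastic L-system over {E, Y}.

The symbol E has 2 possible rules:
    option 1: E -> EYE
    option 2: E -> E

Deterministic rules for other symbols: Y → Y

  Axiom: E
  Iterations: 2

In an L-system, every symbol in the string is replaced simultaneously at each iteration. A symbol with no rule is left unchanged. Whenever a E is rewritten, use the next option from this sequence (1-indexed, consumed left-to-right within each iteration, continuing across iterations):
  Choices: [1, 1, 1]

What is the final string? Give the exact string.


Answer: EYEYEYE

Derivation:
Step 0: E
Step 1: EYE  (used choices [1])
Step 2: EYEYEYE  (used choices [1, 1])


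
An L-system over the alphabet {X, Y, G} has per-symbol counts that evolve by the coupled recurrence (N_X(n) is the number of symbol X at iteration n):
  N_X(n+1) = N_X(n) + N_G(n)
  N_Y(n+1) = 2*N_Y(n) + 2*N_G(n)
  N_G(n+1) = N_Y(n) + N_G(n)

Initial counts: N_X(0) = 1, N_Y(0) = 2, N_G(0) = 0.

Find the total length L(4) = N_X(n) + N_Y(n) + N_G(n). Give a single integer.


Step 0: N_X=1, N_Y=2, N_G=0, L=3
Step 1: N_X=1, N_Y=4, N_G=2, L=7
Step 2: N_X=3, N_Y=12, N_G=6, L=21
Step 3: N_X=9, N_Y=36, N_G=18, L=63
Step 4: N_X=27, N_Y=108, N_G=54, L=189

Answer: 189


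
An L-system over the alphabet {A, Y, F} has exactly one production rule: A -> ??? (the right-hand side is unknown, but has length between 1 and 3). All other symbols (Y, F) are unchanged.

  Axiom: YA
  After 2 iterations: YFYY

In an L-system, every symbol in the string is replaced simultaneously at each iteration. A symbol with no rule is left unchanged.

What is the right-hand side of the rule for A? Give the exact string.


Trying A -> FYY:
  Step 0: YA
  Step 1: YFYY
  Step 2: YFYY
Matches the given result.

Answer: FYY


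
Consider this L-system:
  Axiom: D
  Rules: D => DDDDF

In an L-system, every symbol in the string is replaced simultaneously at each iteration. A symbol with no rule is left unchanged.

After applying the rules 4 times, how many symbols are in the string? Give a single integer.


Step 0: length = 1
Step 1: length = 5
Step 2: length = 21
Step 3: length = 85
Step 4: length = 341

Answer: 341


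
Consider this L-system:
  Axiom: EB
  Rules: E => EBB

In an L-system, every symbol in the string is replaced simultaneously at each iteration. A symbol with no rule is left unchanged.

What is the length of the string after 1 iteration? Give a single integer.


Answer: 4

Derivation:
Step 0: length = 2
Step 1: length = 4


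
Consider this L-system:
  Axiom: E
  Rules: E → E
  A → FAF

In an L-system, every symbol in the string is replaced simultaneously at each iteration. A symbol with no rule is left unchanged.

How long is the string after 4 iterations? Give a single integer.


Answer: 1

Derivation:
Step 0: length = 1
Step 1: length = 1
Step 2: length = 1
Step 3: length = 1
Step 4: length = 1


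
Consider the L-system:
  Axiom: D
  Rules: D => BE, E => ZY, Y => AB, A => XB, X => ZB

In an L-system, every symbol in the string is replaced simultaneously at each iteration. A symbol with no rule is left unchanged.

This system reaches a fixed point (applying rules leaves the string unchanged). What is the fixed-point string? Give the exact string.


Step 0: D
Step 1: BE
Step 2: BZY
Step 3: BZAB
Step 4: BZXBB
Step 5: BZZBBB
Step 6: BZZBBB  (unchanged — fixed point at step 5)

Answer: BZZBBB


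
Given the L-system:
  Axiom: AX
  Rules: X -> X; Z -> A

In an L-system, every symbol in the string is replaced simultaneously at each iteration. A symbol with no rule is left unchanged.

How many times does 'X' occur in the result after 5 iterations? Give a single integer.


Answer: 1

Derivation:
Step 0: AX  (1 'X')
Step 1: AX  (1 'X')
Step 2: AX  (1 'X')
Step 3: AX  (1 'X')
Step 4: AX  (1 'X')
Step 5: AX  (1 'X')


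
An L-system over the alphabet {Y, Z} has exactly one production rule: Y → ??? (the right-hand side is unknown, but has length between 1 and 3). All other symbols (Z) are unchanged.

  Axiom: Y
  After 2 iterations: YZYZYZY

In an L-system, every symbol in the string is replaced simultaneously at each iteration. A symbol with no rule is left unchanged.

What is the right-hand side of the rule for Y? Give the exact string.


Trying Y → YZY:
  Step 0: Y
  Step 1: YZY
  Step 2: YZYZYZY
Matches the given result.

Answer: YZY


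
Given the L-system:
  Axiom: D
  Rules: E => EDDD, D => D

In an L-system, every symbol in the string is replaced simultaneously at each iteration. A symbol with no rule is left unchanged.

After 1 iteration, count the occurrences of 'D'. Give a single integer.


Step 0: D  (1 'D')
Step 1: D  (1 'D')

Answer: 1


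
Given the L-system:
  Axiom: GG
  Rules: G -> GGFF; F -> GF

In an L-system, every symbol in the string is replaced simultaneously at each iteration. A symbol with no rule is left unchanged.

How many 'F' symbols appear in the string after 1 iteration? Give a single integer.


Step 0: GG  (0 'F')
Step 1: GGFFGGFF  (4 'F')

Answer: 4


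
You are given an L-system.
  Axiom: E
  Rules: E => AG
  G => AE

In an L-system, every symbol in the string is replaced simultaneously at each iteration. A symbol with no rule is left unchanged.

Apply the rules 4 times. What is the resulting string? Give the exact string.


Answer: AAAAE

Derivation:
Step 0: E
Step 1: AG
Step 2: AAE
Step 3: AAAG
Step 4: AAAAE


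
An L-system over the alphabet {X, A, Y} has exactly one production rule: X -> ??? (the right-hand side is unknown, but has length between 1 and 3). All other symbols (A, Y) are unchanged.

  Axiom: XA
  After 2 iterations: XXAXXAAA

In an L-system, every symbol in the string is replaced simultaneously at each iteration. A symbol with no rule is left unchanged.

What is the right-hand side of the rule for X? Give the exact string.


Answer: XXA

Derivation:
Trying X -> XXA:
  Step 0: XA
  Step 1: XXAA
  Step 2: XXAXXAAA
Matches the given result.


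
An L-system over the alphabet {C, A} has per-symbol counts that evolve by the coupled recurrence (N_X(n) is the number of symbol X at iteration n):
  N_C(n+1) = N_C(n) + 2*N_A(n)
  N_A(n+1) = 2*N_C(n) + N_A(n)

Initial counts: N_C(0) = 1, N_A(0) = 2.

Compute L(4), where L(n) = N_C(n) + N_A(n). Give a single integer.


Step 0: N_C=1, N_A=2, L=3
Step 1: N_C=5, N_A=4, L=9
Step 2: N_C=13, N_A=14, L=27
Step 3: N_C=41, N_A=40, L=81
Step 4: N_C=121, N_A=122, L=243

Answer: 243


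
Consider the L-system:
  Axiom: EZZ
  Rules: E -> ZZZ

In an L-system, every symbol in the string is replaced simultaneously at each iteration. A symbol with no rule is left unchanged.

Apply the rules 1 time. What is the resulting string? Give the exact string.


Step 0: EZZ
Step 1: ZZZZZ

Answer: ZZZZZ


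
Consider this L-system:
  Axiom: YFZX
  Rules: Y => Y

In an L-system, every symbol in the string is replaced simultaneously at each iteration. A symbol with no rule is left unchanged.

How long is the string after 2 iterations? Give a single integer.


Answer: 4

Derivation:
Step 0: length = 4
Step 1: length = 4
Step 2: length = 4


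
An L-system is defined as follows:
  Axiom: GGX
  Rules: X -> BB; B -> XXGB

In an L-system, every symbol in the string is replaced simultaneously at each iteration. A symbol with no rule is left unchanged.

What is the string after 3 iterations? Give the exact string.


Answer: GGBBBBGXXGBBBBBGXXGB

Derivation:
Step 0: GGX
Step 1: GGBB
Step 2: GGXXGBXXGB
Step 3: GGBBBBGXXGBBBBBGXXGB


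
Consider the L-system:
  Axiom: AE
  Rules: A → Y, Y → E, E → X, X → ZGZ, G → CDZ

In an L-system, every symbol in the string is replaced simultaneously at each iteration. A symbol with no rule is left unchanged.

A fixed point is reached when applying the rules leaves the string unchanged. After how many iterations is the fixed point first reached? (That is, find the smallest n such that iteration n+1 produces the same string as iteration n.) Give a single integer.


Step 0: AE
Step 1: YX
Step 2: EZGZ
Step 3: XZCDZZ
Step 4: ZGZZCDZZ
Step 5: ZCDZZZCDZZ
Step 6: ZCDZZZCDZZ  (unchanged — fixed point at step 5)

Answer: 5


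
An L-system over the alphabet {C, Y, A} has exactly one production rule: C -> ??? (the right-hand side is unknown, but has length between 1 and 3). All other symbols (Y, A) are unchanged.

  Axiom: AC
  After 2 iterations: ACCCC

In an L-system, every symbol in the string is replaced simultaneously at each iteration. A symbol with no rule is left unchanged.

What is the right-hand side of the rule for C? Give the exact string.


Answer: CC

Derivation:
Trying C -> CC:
  Step 0: AC
  Step 1: ACC
  Step 2: ACCCC
Matches the given result.


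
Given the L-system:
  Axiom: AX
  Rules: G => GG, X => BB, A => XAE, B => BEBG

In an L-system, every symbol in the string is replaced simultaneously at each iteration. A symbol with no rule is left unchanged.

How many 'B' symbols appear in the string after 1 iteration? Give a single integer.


Step 0: AX  (0 'B')
Step 1: XAEBB  (2 'B')

Answer: 2


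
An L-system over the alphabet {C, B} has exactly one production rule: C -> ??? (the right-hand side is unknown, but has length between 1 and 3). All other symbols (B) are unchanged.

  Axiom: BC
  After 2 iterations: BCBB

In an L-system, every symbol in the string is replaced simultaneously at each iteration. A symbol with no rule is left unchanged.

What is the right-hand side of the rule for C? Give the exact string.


Trying C -> CB:
  Step 0: BC
  Step 1: BCB
  Step 2: BCBB
Matches the given result.

Answer: CB


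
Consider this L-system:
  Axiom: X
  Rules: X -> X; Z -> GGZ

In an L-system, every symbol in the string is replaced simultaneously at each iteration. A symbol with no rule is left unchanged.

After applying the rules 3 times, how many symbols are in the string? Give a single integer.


Step 0: length = 1
Step 1: length = 1
Step 2: length = 1
Step 3: length = 1

Answer: 1


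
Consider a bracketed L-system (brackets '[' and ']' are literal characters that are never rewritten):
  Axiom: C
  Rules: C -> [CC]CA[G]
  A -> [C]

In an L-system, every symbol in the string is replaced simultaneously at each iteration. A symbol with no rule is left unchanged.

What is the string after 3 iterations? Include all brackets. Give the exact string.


Answer: [[[CC]CA[G][CC]CA[G]][CC]CA[G][C][G][[CC]CA[G][CC]CA[G]][CC]CA[G][C][G]][[CC]CA[G][CC]CA[G]][CC]CA[G][C][G][[CC]CA[G]][G]

Derivation:
Step 0: C
Step 1: [CC]CA[G]
Step 2: [[CC]CA[G][CC]CA[G]][CC]CA[G][C][G]
Step 3: [[[CC]CA[G][CC]CA[G]][CC]CA[G][C][G][[CC]CA[G][CC]CA[G]][CC]CA[G][C][G]][[CC]CA[G][CC]CA[G]][CC]CA[G][C][G][[CC]CA[G]][G]


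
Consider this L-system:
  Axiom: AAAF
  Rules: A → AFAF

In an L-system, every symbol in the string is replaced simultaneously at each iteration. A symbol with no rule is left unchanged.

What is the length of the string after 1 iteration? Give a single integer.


Answer: 13

Derivation:
Step 0: length = 4
Step 1: length = 13


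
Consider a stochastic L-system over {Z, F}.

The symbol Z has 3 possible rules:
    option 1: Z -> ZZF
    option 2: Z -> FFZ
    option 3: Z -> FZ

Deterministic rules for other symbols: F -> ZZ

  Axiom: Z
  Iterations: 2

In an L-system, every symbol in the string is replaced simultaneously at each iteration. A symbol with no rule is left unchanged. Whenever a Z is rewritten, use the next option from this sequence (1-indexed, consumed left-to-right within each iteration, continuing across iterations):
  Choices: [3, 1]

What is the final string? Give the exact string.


Answer: ZZZZF

Derivation:
Step 0: Z
Step 1: FZ  (used choices [3])
Step 2: ZZZZF  (used choices [1])


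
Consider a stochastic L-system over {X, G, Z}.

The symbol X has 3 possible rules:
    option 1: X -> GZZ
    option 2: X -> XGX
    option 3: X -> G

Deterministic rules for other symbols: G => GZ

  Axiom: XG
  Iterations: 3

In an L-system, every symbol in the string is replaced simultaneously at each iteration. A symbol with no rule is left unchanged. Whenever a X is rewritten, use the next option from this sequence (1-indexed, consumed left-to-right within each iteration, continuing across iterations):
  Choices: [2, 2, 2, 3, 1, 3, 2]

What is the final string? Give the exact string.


Step 0: XG
Step 1: XGXGZ  (used choices [2])
Step 2: XGXGZXGXGZZ  (used choices [2, 2])
Step 3: GGZGZZGZZGGZXGXGZZZ  (used choices [3, 1, 3, 2])

Answer: GGZGZZGZZGGZXGXGZZZ


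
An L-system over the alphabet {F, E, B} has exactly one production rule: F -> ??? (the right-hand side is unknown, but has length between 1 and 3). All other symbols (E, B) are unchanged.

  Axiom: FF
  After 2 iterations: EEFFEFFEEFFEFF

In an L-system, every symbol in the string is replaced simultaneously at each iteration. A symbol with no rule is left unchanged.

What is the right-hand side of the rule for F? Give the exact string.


Trying F -> EFF:
  Step 0: FF
  Step 1: EFFEFF
  Step 2: EEFFEFFEEFFEFF
Matches the given result.

Answer: EFF


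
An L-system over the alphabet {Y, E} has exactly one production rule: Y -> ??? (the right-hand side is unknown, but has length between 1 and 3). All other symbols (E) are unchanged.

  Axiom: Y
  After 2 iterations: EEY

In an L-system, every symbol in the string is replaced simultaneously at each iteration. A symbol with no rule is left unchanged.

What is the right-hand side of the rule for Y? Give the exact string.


Trying Y -> EY:
  Step 0: Y
  Step 1: EY
  Step 2: EEY
Matches the given result.

Answer: EY


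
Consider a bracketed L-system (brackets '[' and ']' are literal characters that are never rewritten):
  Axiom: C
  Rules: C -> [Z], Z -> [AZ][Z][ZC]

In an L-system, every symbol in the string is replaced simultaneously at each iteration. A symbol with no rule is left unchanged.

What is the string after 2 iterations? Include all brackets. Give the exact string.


Answer: [[AZ][Z][ZC]]

Derivation:
Step 0: C
Step 1: [Z]
Step 2: [[AZ][Z][ZC]]


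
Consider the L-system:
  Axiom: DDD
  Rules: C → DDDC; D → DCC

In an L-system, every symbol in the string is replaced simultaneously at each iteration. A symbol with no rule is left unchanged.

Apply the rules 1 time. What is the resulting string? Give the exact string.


Answer: DCCDCCDCC

Derivation:
Step 0: DDD
Step 1: DCCDCCDCC


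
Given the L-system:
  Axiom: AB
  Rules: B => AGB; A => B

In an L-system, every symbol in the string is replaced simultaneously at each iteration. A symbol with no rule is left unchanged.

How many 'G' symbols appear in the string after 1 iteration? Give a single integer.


Answer: 1

Derivation:
Step 0: AB  (0 'G')
Step 1: BAGB  (1 'G')


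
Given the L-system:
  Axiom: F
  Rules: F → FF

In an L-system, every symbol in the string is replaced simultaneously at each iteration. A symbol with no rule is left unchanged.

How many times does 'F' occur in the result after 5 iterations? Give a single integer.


Step 0: F  (1 'F')
Step 1: FF  (2 'F')
Step 2: FFFF  (4 'F')
Step 3: FFFFFFFF  (8 'F')
Step 4: FFFFFFFFFFFFFFFF  (16 'F')
Step 5: FFFFFFFFFFFFFFFFFFFFFFFFFFFFFFFF  (32 'F')

Answer: 32


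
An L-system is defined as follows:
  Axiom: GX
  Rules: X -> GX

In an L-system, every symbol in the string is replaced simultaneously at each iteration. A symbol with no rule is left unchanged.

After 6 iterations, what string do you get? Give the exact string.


Answer: GGGGGGGX

Derivation:
Step 0: GX
Step 1: GGX
Step 2: GGGX
Step 3: GGGGX
Step 4: GGGGGX
Step 5: GGGGGGX
Step 6: GGGGGGGX


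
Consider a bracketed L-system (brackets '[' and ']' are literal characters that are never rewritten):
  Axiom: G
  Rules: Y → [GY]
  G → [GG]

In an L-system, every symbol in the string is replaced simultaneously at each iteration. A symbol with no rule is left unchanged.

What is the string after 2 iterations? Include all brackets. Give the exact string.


Answer: [[GG][GG]]

Derivation:
Step 0: G
Step 1: [GG]
Step 2: [[GG][GG]]


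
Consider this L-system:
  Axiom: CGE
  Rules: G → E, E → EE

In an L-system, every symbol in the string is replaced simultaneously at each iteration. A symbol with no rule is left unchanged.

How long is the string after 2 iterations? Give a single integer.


Answer: 7

Derivation:
Step 0: length = 3
Step 1: length = 4
Step 2: length = 7


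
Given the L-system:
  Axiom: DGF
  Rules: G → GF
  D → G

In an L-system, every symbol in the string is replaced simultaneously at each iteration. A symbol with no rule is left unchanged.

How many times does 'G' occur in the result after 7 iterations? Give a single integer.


Step 0: DGF  (1 'G')
Step 1: GGFF  (2 'G')
Step 2: GFGFFF  (2 'G')
Step 3: GFFGFFFF  (2 'G')
Step 4: GFFFGFFFFF  (2 'G')
Step 5: GFFFFGFFFFFF  (2 'G')
Step 6: GFFFFFGFFFFFFF  (2 'G')
Step 7: GFFFFFFGFFFFFFFF  (2 'G')

Answer: 2


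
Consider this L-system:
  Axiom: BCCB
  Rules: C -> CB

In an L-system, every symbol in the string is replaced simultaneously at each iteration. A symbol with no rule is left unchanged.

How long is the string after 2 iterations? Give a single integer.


Step 0: length = 4
Step 1: length = 6
Step 2: length = 8

Answer: 8


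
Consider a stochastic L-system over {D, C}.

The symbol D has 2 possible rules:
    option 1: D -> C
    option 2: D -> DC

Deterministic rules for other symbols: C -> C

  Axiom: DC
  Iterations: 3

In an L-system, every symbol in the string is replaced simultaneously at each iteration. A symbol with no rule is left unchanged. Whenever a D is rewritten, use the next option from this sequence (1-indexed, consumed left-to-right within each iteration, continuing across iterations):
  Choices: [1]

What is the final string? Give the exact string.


Step 0: DC
Step 1: CC  (used choices [1])
Step 2: CC  (used choices [])
Step 3: CC  (used choices [])

Answer: CC


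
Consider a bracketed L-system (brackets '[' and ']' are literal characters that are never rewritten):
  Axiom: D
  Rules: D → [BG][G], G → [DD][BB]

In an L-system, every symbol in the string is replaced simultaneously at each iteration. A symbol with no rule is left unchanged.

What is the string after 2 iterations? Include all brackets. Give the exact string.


Answer: [B[DD][BB]][[DD][BB]]

Derivation:
Step 0: D
Step 1: [BG][G]
Step 2: [B[DD][BB]][[DD][BB]]


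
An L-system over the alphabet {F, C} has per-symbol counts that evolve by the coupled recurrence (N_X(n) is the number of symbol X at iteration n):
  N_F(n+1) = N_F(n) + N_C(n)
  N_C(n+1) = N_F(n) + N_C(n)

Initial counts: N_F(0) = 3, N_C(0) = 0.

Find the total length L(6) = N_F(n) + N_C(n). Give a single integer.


Step 0: N_F=3, N_C=0, L=3
Step 1: N_F=3, N_C=3, L=6
Step 2: N_F=6, N_C=6, L=12
Step 3: N_F=12, N_C=12, L=24
Step 4: N_F=24, N_C=24, L=48
Step 5: N_F=48, N_C=48, L=96
Step 6: N_F=96, N_C=96, L=192

Answer: 192


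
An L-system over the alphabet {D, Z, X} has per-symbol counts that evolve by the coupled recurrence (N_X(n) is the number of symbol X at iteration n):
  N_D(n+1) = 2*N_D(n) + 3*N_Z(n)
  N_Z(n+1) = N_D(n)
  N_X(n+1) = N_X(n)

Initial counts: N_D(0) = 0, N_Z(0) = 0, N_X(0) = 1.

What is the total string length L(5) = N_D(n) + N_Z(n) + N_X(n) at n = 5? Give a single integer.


Answer: 1

Derivation:
Step 0: N_D=0, N_Z=0, N_X=1, L=1
Step 1: N_D=0, N_Z=0, N_X=1, L=1
Step 2: N_D=0, N_Z=0, N_X=1, L=1
Step 3: N_D=0, N_Z=0, N_X=1, L=1
Step 4: N_D=0, N_Z=0, N_X=1, L=1
Step 5: N_D=0, N_Z=0, N_X=1, L=1


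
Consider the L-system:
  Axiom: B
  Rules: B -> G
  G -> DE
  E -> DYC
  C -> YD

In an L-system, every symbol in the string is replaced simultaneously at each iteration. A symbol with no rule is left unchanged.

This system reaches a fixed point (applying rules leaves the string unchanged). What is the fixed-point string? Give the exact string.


Step 0: B
Step 1: G
Step 2: DE
Step 3: DDYC
Step 4: DDYYD
Step 5: DDYYD  (unchanged — fixed point at step 4)

Answer: DDYYD


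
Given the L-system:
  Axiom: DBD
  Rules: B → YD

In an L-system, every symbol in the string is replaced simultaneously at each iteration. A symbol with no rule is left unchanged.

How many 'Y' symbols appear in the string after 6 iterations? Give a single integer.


Answer: 1

Derivation:
Step 0: DBD  (0 'Y')
Step 1: DYDD  (1 'Y')
Step 2: DYDD  (1 'Y')
Step 3: DYDD  (1 'Y')
Step 4: DYDD  (1 'Y')
Step 5: DYDD  (1 'Y')
Step 6: DYDD  (1 'Y')


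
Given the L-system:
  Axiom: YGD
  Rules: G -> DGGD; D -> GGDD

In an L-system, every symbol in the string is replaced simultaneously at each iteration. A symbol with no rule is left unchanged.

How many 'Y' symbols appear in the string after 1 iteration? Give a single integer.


Step 0: YGD  (1 'Y')
Step 1: YDGGDGGDD  (1 'Y')

Answer: 1


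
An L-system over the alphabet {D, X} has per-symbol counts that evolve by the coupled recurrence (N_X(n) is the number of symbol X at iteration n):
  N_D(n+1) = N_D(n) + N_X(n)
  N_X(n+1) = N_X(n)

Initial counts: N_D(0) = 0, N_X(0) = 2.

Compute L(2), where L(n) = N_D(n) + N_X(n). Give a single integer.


Answer: 6

Derivation:
Step 0: N_D=0, N_X=2, L=2
Step 1: N_D=2, N_X=2, L=4
Step 2: N_D=4, N_X=2, L=6


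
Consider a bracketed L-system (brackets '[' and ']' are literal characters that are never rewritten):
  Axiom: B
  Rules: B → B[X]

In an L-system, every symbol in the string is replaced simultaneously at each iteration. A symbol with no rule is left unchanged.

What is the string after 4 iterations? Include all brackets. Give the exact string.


Step 0: B
Step 1: B[X]
Step 2: B[X][X]
Step 3: B[X][X][X]
Step 4: B[X][X][X][X]

Answer: B[X][X][X][X]


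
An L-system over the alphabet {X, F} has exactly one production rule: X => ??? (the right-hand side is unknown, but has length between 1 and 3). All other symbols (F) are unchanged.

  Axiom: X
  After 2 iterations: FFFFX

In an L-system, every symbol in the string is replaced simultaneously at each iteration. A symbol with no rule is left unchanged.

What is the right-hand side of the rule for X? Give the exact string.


Trying X => FFX:
  Step 0: X
  Step 1: FFX
  Step 2: FFFFX
Matches the given result.

Answer: FFX


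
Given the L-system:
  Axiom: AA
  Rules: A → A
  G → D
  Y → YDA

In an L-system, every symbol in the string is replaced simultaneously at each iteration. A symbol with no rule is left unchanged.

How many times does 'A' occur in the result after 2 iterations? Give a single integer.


Answer: 2

Derivation:
Step 0: AA  (2 'A')
Step 1: AA  (2 'A')
Step 2: AA  (2 'A')


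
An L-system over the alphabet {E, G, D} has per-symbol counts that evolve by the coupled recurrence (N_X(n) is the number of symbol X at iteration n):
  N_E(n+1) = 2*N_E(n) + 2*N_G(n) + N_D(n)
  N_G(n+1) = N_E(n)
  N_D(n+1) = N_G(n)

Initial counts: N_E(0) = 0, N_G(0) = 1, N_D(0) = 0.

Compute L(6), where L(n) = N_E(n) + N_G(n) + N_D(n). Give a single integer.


Answer: 473

Derivation:
Step 0: N_E=0, N_G=1, N_D=0, L=1
Step 1: N_E=2, N_G=0, N_D=1, L=3
Step 2: N_E=5, N_G=2, N_D=0, L=7
Step 3: N_E=14, N_G=5, N_D=2, L=21
Step 4: N_E=40, N_G=14, N_D=5, L=59
Step 5: N_E=113, N_G=40, N_D=14, L=167
Step 6: N_E=320, N_G=113, N_D=40, L=473


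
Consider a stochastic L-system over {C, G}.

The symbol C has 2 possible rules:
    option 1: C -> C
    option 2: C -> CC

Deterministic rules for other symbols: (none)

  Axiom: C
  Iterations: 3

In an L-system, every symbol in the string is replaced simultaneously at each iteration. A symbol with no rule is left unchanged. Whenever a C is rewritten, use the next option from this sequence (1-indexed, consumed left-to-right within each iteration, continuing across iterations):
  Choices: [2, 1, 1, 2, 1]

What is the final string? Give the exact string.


Step 0: C
Step 1: CC  (used choices [2])
Step 2: CC  (used choices [1, 1])
Step 3: CCC  (used choices [2, 1])

Answer: CCC


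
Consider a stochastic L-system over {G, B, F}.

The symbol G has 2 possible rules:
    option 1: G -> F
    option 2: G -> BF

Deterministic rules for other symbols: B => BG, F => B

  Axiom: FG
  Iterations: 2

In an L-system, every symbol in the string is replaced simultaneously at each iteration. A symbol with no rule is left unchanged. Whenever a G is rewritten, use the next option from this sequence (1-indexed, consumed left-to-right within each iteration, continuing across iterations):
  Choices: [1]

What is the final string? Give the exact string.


Answer: BGB

Derivation:
Step 0: FG
Step 1: BF  (used choices [1])
Step 2: BGB  (used choices [])


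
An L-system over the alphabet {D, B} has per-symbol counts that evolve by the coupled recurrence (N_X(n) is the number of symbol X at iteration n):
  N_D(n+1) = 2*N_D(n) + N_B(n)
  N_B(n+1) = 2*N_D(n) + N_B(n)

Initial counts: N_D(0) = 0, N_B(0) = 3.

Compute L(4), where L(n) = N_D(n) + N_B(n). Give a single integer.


Answer: 162

Derivation:
Step 0: N_D=0, N_B=3, L=3
Step 1: N_D=3, N_B=3, L=6
Step 2: N_D=9, N_B=9, L=18
Step 3: N_D=27, N_B=27, L=54
Step 4: N_D=81, N_B=81, L=162


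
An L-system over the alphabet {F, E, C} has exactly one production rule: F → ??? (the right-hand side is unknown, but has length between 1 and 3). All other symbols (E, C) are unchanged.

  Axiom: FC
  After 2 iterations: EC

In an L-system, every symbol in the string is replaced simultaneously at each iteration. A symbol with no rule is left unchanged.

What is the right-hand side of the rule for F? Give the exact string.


Answer: E

Derivation:
Trying F → E:
  Step 0: FC
  Step 1: EC
  Step 2: EC
Matches the given result.
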